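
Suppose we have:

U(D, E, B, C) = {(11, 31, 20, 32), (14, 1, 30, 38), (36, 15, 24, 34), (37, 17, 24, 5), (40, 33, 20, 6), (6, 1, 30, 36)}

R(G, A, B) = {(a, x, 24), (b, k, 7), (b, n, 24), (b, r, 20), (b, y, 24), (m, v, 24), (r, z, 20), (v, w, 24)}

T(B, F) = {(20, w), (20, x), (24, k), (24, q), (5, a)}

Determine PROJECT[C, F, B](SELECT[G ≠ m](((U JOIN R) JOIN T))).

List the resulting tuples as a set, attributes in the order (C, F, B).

{(32, w, 20), (32, x, 20), (34, k, 24), (34, q, 24), (5, k, 24), (5, q, 24), (6, w, 20), (6, x, 20)}

U ⋈ R (natural join on B): {(11, 31, 20, 32, b, r), (11, 31, 20, 32, r, z), (36, 15, 24, 34, a, x), (36, 15, 24, 34, b, n), (36, 15, 24, 34, b, y), (36, 15, 24, 34, m, v), (36, 15, 24, 34, v, w), (37, 17, 24, 5, a, x), (37, 17, 24, 5, b, n), (37, 17, 24, 5, b, y), (37, 17, 24, 5, m, v), (37, 17, 24, 5, v, w), (40, 33, 20, 6, b, r), (40, 33, 20, 6, r, z)}
(U JOIN R) ⋈ T (natural join on B): {(11, 31, 20, 32, b, r, w), (11, 31, 20, 32, b, r, x), (11, 31, 20, 32, r, z, w), (11, 31, 20, 32, r, z, x), (36, 15, 24, 34, a, x, k), (36, 15, 24, 34, a, x, q), (36, 15, 24, 34, b, n, k), (36, 15, 24, 34, b, n, q), (36, 15, 24, 34, b, y, k), (36, 15, 24, 34, b, y, q), (36, 15, 24, 34, m, v, k), (36, 15, 24, 34, m, v, q), (36, 15, 24, 34, v, w, k), (36, 15, 24, 34, v, w, q), (37, 17, 24, 5, a, x, k), (37, 17, 24, 5, a, x, q), (37, 17, 24, 5, b, n, k), (37, 17, 24, 5, b, n, q), (37, 17, 24, 5, b, y, k), (37, 17, 24, 5, b, y, q), (37, 17, 24, 5, m, v, k), (37, 17, 24, 5, m, v, q), (37, 17, 24, 5, v, w, k), (37, 17, 24, 5, v, w, q), (40, 33, 20, 6, b, r, w), (40, 33, 20, 6, b, r, x), (40, 33, 20, 6, r, z, w), (40, 33, 20, 6, r, z, x)}
Selection G ≠ m: {(11, 31, 20, 32, b, r, w), (11, 31, 20, 32, b, r, x), (11, 31, 20, 32, r, z, w), (11, 31, 20, 32, r, z, x), (36, 15, 24, 34, a, x, k), (36, 15, 24, 34, a, x, q), (36, 15, 24, 34, b, n, k), (36, 15, 24, 34, b, n, q), (36, 15, 24, 34, b, y, k), (36, 15, 24, 34, b, y, q), (36, 15, 24, 34, v, w, k), (36, 15, 24, 34, v, w, q), (37, 17, 24, 5, a, x, k), (37, 17, 24, 5, a, x, q), (37, 17, 24, 5, b, n, k), (37, 17, 24, 5, b, n, q), (37, 17, 24, 5, b, y, k), (37, 17, 24, 5, b, y, q), (37, 17, 24, 5, v, w, k), (37, 17, 24, 5, v, w, q), (40, 33, 20, 6, b, r, w), (40, 33, 20, 6, b, r, x), (40, 33, 20, 6, r, z, w), (40, 33, 20, 6, r, z, x)}
π[C, F, B]: project onto (C, F, B) (16 duplicate(s) eliminated) → {(32, w, 20), (32, x, 20), (34, k, 24), (34, q, 24), (5, k, 24), (5, q, 24), (6, w, 20), (6, x, 20)}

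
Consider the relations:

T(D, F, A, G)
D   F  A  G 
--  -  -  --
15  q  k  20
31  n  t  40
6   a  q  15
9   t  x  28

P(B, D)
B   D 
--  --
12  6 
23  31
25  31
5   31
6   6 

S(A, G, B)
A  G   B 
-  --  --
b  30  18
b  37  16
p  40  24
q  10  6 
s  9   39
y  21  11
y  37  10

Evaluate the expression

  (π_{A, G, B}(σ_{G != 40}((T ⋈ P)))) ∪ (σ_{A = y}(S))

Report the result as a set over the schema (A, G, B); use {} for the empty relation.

Joining T and P on D yields {(31, n, t, 40, 23), (31, n, t, 40, 25), (31, n, t, 40, 5), (6, a, q, 15, 12), (6, a, q, 15, 6)}.
σ[G != 40]: keep tuples satisfying G != 40 → {(6, a, q, 15, 12), (6, a, q, 15, 6)}
Projecting to A, G, B: {(q, 15, 12), (q, 15, 6)}
σ[A = y]: keep tuples satisfying A = y → {(y, 21, 11), (y, 37, 10)}
Taking the union: {(q, 15, 12), (q, 15, 6), (y, 21, 11), (y, 37, 10)}

{(q, 15, 12), (q, 15, 6), (y, 21, 11), (y, 37, 10)}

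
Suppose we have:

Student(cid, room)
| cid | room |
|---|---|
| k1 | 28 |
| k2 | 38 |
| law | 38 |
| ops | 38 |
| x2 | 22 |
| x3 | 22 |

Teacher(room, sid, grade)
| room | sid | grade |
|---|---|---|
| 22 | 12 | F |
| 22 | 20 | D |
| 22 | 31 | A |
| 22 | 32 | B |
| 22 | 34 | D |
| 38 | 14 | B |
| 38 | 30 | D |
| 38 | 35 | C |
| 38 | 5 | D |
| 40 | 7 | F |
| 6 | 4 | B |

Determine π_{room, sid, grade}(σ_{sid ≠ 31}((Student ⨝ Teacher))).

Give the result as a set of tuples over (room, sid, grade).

Joining Student and Teacher on room yields {(k2, 38, 14, B), (k2, 38, 30, D), (k2, 38, 35, C), (k2, 38, 5, D), (law, 38, 14, B), (law, 38, 30, D), (law, 38, 35, C), (law, 38, 5, D), (ops, 38, 14, B), (ops, 38, 30, D), (ops, 38, 35, C), (ops, 38, 5, D), (x2, 22, 12, F), (x2, 22, 20, D), (x2, 22, 31, A), (x2, 22, 32, B), (x2, 22, 34, D), (x3, 22, 12, F), (x3, 22, 20, D), (x3, 22, 31, A), (x3, 22, 32, B), (x3, 22, 34, D)}.
Filtering on sid ≠ 31 leaves {(k2, 38, 14, B), (k2, 38, 30, D), (k2, 38, 35, C), (k2, 38, 5, D), (law, 38, 14, B), (law, 38, 30, D), (law, 38, 35, C), (law, 38, 5, D), (ops, 38, 14, B), (ops, 38, 30, D), (ops, 38, 35, C), (ops, 38, 5, D), (x2, 22, 12, F), (x2, 22, 20, D), (x2, 22, 32, B), (x2, 22, 34, D), (x3, 22, 12, F), (x3, 22, 20, D), (x3, 22, 32, B), (x3, 22, 34, D)}.
π[room, sid, grade]: project onto (room, sid, grade) (12 duplicate(s) eliminated) → {(22, 12, F), (22, 20, D), (22, 32, B), (22, 34, D), (38, 14, B), (38, 30, D), (38, 35, C), (38, 5, D)}

{(22, 12, F), (22, 20, D), (22, 32, B), (22, 34, D), (38, 14, B), (38, 30, D), (38, 35, C), (38, 5, D)}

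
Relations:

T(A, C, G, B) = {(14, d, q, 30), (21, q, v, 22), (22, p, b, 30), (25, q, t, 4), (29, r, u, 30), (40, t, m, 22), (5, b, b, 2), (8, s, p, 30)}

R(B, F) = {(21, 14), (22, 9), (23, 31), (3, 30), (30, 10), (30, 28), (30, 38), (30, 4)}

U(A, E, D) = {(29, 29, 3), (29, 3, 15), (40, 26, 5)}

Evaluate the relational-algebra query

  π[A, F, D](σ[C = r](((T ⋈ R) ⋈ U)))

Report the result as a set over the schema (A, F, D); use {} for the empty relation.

{(29, 10, 15), (29, 10, 3), (29, 28, 15), (29, 28, 3), (29, 38, 15), (29, 38, 3), (29, 4, 15), (29, 4, 3)}

T ⋈ R (natural join on B): {(14, d, q, 30, 10), (14, d, q, 30, 28), (14, d, q, 30, 38), (14, d, q, 30, 4), (21, q, v, 22, 9), (22, p, b, 30, 10), (22, p, b, 30, 28), (22, p, b, 30, 38), (22, p, b, 30, 4), (29, r, u, 30, 10), (29, r, u, 30, 28), (29, r, u, 30, 38), (29, r, u, 30, 4), (40, t, m, 22, 9), (8, s, p, 30, 10), (8, s, p, 30, 28), (8, s, p, 30, 38), (8, s, p, 30, 4)}
(T ⋈ R) ⋈ U (natural join on A): {(29, r, u, 30, 10, 29, 3), (29, r, u, 30, 10, 3, 15), (29, r, u, 30, 28, 29, 3), (29, r, u, 30, 28, 3, 15), (29, r, u, 30, 38, 29, 3), (29, r, u, 30, 38, 3, 15), (29, r, u, 30, 4, 29, 3), (29, r, u, 30, 4, 3, 15), (40, t, m, 22, 9, 26, 5)}
Apply σ_{C = r}; surviving tuples: {(29, r, u, 30, 10, 29, 3), (29, r, u, 30, 10, 3, 15), (29, r, u, 30, 28, 29, 3), (29, r, u, 30, 28, 3, 15), (29, r, u, 30, 38, 29, 3), (29, r, u, 30, 38, 3, 15), (29, r, u, 30, 4, 29, 3), (29, r, u, 30, 4, 3, 15)}
π_{A, F, D} gives {(29, 10, 15), (29, 10, 3), (29, 28, 15), (29, 28, 3), (29, 38, 15), (29, 38, 3), (29, 4, 15), (29, 4, 3)}.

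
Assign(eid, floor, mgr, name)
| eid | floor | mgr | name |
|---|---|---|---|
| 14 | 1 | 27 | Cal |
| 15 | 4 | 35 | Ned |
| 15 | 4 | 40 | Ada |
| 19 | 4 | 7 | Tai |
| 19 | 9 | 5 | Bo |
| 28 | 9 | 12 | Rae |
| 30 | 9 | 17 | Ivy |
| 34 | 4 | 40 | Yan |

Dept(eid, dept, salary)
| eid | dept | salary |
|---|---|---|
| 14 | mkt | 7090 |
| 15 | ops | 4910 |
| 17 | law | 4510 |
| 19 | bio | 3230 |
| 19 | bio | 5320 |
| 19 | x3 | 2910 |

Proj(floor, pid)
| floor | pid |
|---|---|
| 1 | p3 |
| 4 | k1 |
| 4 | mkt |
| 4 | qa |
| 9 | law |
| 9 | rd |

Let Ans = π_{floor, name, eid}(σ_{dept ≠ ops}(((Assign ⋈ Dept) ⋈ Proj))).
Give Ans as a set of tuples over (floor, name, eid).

Joining Assign and Dept on eid yields {(14, 1, 27, Cal, mkt, 7090), (15, 4, 35, Ned, ops, 4910), (15, 4, 40, Ada, ops, 4910), (19, 4, 7, Tai, bio, 3230), (19, 4, 7, Tai, bio, 5320), (19, 4, 7, Tai, x3, 2910), (19, 9, 5, Bo, bio, 3230), (19, 9, 5, Bo, bio, 5320), (19, 9, 5, Bo, x3, 2910)}.
Joining (Assign ⋈ Dept) and Proj on floor yields {(14, 1, 27, Cal, mkt, 7090, p3), (15, 4, 35, Ned, ops, 4910, k1), (15, 4, 35, Ned, ops, 4910, mkt), (15, 4, 35, Ned, ops, 4910, qa), (15, 4, 40, Ada, ops, 4910, k1), (15, 4, 40, Ada, ops, 4910, mkt), (15, 4, 40, Ada, ops, 4910, qa), (19, 4, 7, Tai, bio, 3230, k1), (19, 4, 7, Tai, bio, 3230, mkt), (19, 4, 7, Tai, bio, 3230, qa), (19, 4, 7, Tai, bio, 5320, k1), (19, 4, 7, Tai, bio, 5320, mkt), (19, 4, 7, Tai, bio, 5320, qa), (19, 4, 7, Tai, x3, 2910, k1), (19, 4, 7, Tai, x3, 2910, mkt), (19, 4, 7, Tai, x3, 2910, qa), (19, 9, 5, Bo, bio, 3230, law), (19, 9, 5, Bo, bio, 3230, rd), (19, 9, 5, Bo, bio, 5320, law), (19, 9, 5, Bo, bio, 5320, rd), (19, 9, 5, Bo, x3, 2910, law), (19, 9, 5, Bo, x3, 2910, rd)}.
Selection dept ≠ ops: {(14, 1, 27, Cal, mkt, 7090, p3), (19, 4, 7, Tai, bio, 3230, k1), (19, 4, 7, Tai, bio, 3230, mkt), (19, 4, 7, Tai, bio, 3230, qa), (19, 4, 7, Tai, bio, 5320, k1), (19, 4, 7, Tai, bio, 5320, mkt), (19, 4, 7, Tai, bio, 5320, qa), (19, 4, 7, Tai, x3, 2910, k1), (19, 4, 7, Tai, x3, 2910, mkt), (19, 4, 7, Tai, x3, 2910, qa), (19, 9, 5, Bo, bio, 3230, law), (19, 9, 5, Bo, bio, 3230, rd), (19, 9, 5, Bo, bio, 5320, law), (19, 9, 5, Bo, bio, 5320, rd), (19, 9, 5, Bo, x3, 2910, law), (19, 9, 5, Bo, x3, 2910, rd)}
Keep only column(s) floor, name, eid (13 duplicate(s) eliminated): {(1, Cal, 14), (4, Tai, 19), (9, Bo, 19)}

{(1, Cal, 14), (4, Tai, 19), (9, Bo, 19)}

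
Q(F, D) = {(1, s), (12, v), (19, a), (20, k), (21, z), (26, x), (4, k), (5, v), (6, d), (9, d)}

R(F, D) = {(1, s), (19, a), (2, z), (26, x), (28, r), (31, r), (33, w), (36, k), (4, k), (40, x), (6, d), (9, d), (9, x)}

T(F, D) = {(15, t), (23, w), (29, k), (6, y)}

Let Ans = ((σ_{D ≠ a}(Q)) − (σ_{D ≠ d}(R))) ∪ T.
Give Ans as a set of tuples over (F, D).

Selection D ≠ a: {(1, s), (12, v), (20, k), (21, z), (26, x), (4, k), (5, v), (6, d), (9, d)}
Selection D ≠ d: {(1, s), (19, a), (2, z), (26, x), (28, r), (31, r), (33, w), (36, k), (4, k), (40, x), (9, x)}
Set difference of the two operands is {(12, v), (20, k), (21, z), (5, v), (6, d), (9, d)}.
Set union of the two operands is {(12, v), (15, t), (20, k), (21, z), (23, w), (29, k), (5, v), (6, d), (6, y), (9, d)}.

{(12, v), (15, t), (20, k), (21, z), (23, w), (29, k), (5, v), (6, d), (6, y), (9, d)}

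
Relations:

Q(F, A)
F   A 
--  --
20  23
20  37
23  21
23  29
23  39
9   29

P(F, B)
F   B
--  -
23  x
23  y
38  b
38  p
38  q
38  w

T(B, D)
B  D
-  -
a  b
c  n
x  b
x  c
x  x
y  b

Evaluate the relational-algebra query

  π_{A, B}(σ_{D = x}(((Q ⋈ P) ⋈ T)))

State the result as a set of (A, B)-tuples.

{(21, x), (29, x), (39, x)}

Q ⋈ P (natural join on F): {(23, 21, x), (23, 21, y), (23, 29, x), (23, 29, y), (23, 39, x), (23, 39, y)}
(Q ⋈ P) ⋈ T (natural join on B): {(23, 21, x, b), (23, 21, x, c), (23, 21, x, x), (23, 21, y, b), (23, 29, x, b), (23, 29, x, c), (23, 29, x, x), (23, 29, y, b), (23, 39, x, b), (23, 39, x, c), (23, 39, x, x), (23, 39, y, b)}
Apply σ_{D = x}; surviving tuples: {(23, 21, x, x), (23, 29, x, x), (23, 39, x, x)}
Projecting to A, B: {(21, x), (29, x), (39, x)}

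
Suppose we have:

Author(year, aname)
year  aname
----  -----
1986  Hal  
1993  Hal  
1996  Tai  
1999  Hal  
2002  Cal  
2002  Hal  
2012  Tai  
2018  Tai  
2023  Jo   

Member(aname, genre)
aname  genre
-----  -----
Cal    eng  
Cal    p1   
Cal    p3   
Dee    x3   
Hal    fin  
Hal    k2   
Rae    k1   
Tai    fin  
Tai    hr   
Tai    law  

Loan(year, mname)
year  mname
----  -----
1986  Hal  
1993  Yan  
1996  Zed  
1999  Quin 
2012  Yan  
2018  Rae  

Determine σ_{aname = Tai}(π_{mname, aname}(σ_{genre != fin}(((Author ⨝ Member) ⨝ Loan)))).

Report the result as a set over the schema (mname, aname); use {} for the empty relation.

{(Rae, Tai), (Yan, Tai), (Zed, Tai)}

Joining Author and Member on aname yields {(1986, Hal, fin), (1986, Hal, k2), (1993, Hal, fin), (1993, Hal, k2), (1996, Tai, fin), (1996, Tai, hr), (1996, Tai, law), (1999, Hal, fin), (1999, Hal, k2), (2002, Cal, eng), (2002, Cal, p1), (2002, Cal, p3), (2002, Hal, fin), (2002, Hal, k2), (2012, Tai, fin), (2012, Tai, hr), (2012, Tai, law), (2018, Tai, fin), (2018, Tai, hr), (2018, Tai, law)}.
Joining (Author ⨝ Member) and Loan on year yields {(1986, Hal, fin, Hal), (1986, Hal, k2, Hal), (1993, Hal, fin, Yan), (1993, Hal, k2, Yan), (1996, Tai, fin, Zed), (1996, Tai, hr, Zed), (1996, Tai, law, Zed), (1999, Hal, fin, Quin), (1999, Hal, k2, Quin), (2012, Tai, fin, Yan), (2012, Tai, hr, Yan), (2012, Tai, law, Yan), (2018, Tai, fin, Rae), (2018, Tai, hr, Rae), (2018, Tai, law, Rae)}.
Apply σ_{genre != fin}; surviving tuples: {(1986, Hal, k2, Hal), (1993, Hal, k2, Yan), (1996, Tai, hr, Zed), (1996, Tai, law, Zed), (1999, Hal, k2, Quin), (2012, Tai, hr, Yan), (2012, Tai, law, Yan), (2018, Tai, hr, Rae), (2018, Tai, law, Rae)}
π[mname, aname]: project onto (mname, aname) (3 duplicate(s) eliminated) → {(Hal, Hal), (Quin, Hal), (Rae, Tai), (Yan, Hal), (Yan, Tai), (Zed, Tai)}
Apply σ_{aname = Tai}; surviving tuples: {(Rae, Tai), (Yan, Tai), (Zed, Tai)}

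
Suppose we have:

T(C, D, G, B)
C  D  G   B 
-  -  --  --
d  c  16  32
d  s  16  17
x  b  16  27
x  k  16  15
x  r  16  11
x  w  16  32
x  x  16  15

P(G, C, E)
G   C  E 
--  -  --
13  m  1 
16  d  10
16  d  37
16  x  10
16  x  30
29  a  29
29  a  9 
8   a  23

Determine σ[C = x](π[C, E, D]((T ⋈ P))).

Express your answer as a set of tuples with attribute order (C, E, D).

Joining T and P on C, G yields {(d, c, 16, 32, 10), (d, c, 16, 32, 37), (d, s, 16, 17, 10), (d, s, 16, 17, 37), (x, b, 16, 27, 10), (x, b, 16, 27, 30), (x, k, 16, 15, 10), (x, k, 16, 15, 30), (x, r, 16, 11, 10), (x, r, 16, 11, 30), (x, w, 16, 32, 10), (x, w, 16, 32, 30), (x, x, 16, 15, 10), (x, x, 16, 15, 30)}.
Keep only column(s) C, E, D: {(d, 10, c), (d, 10, s), (d, 37, c), (d, 37, s), (x, 10, b), (x, 10, k), (x, 10, r), (x, 10, w), (x, 10, x), (x, 30, b), (x, 30, k), (x, 30, r), (x, 30, w), (x, 30, x)}
Apply σ_{C = x}; surviving tuples: {(x, 10, b), (x, 10, k), (x, 10, r), (x, 10, w), (x, 10, x), (x, 30, b), (x, 30, k), (x, 30, r), (x, 30, w), (x, 30, x)}

{(x, 10, b), (x, 10, k), (x, 10, r), (x, 10, w), (x, 10, x), (x, 30, b), (x, 30, k), (x, 30, r), (x, 30, w), (x, 30, x)}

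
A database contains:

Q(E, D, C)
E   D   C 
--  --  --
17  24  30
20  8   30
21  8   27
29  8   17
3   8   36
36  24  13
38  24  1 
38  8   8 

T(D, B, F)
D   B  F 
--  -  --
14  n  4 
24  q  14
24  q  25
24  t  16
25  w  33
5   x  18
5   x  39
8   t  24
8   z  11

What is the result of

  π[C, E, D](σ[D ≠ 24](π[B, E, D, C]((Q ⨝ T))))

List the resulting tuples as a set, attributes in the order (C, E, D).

Q ⋈ T (natural join on D): {(17, 24, 30, q, 14), (17, 24, 30, q, 25), (17, 24, 30, t, 16), (20, 8, 30, t, 24), (20, 8, 30, z, 11), (21, 8, 27, t, 24), (21, 8, 27, z, 11), (29, 8, 17, t, 24), (29, 8, 17, z, 11), (3, 8, 36, t, 24), (3, 8, 36, z, 11), (36, 24, 13, q, 14), (36, 24, 13, q, 25), (36, 24, 13, t, 16), (38, 24, 1, q, 14), (38, 24, 1, q, 25), (38, 24, 1, t, 16), (38, 8, 8, t, 24), (38, 8, 8, z, 11)}
Keep only column(s) B, E, D, C (3 duplicate(s) eliminated): {(q, 17, 24, 30), (q, 36, 24, 13), (q, 38, 24, 1), (t, 17, 24, 30), (t, 20, 8, 30), (t, 21, 8, 27), (t, 29, 8, 17), (t, 3, 8, 36), (t, 36, 24, 13), (t, 38, 24, 1), (t, 38, 8, 8), (z, 20, 8, 30), (z, 21, 8, 27), (z, 29, 8, 17), (z, 3, 8, 36), (z, 38, 8, 8)}
σ[D ≠ 24]: keep tuples satisfying D ≠ 24 → {(t, 20, 8, 30), (t, 21, 8, 27), (t, 29, 8, 17), (t, 3, 8, 36), (t, 38, 8, 8), (z, 20, 8, 30), (z, 21, 8, 27), (z, 29, 8, 17), (z, 3, 8, 36), (z, 38, 8, 8)}
Keep only column(s) C, E, D (5 duplicate(s) eliminated): {(17, 29, 8), (27, 21, 8), (30, 20, 8), (36, 3, 8), (8, 38, 8)}

{(17, 29, 8), (27, 21, 8), (30, 20, 8), (36, 3, 8), (8, 38, 8)}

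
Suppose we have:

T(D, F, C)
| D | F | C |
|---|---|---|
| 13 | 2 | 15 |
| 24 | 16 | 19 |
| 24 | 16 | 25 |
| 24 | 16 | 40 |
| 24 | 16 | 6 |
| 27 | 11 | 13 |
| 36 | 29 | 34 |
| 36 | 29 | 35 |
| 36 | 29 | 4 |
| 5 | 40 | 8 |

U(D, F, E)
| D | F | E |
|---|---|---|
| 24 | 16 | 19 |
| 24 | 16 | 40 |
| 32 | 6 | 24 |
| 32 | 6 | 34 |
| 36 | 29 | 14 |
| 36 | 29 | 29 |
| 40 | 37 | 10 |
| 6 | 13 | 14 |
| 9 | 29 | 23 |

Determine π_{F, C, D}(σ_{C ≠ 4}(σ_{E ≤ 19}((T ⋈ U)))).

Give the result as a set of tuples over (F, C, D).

{(16, 19, 24), (16, 25, 24), (16, 40, 24), (16, 6, 24), (29, 34, 36), (29, 35, 36)}

Natural join on D, F: {(24, 16, 19, 19), (24, 16, 19, 40), (24, 16, 25, 19), (24, 16, 25, 40), (24, 16, 40, 19), (24, 16, 40, 40), (24, 16, 6, 19), (24, 16, 6, 40), (36, 29, 34, 14), (36, 29, 34, 29), (36, 29, 35, 14), (36, 29, 35, 29), (36, 29, 4, 14), (36, 29, 4, 29)}
Apply σ_{E ≤ 19}; surviving tuples: {(24, 16, 19, 19), (24, 16, 25, 19), (24, 16, 40, 19), (24, 16, 6, 19), (36, 29, 34, 14), (36, 29, 35, 14), (36, 29, 4, 14)}
Apply σ_{C ≠ 4}; surviving tuples: {(24, 16, 19, 19), (24, 16, 25, 19), (24, 16, 40, 19), (24, 16, 6, 19), (36, 29, 34, 14), (36, 29, 35, 14)}
π_{F, C, D} gives {(16, 19, 24), (16, 25, 24), (16, 40, 24), (16, 6, 24), (29, 34, 36), (29, 35, 36)}.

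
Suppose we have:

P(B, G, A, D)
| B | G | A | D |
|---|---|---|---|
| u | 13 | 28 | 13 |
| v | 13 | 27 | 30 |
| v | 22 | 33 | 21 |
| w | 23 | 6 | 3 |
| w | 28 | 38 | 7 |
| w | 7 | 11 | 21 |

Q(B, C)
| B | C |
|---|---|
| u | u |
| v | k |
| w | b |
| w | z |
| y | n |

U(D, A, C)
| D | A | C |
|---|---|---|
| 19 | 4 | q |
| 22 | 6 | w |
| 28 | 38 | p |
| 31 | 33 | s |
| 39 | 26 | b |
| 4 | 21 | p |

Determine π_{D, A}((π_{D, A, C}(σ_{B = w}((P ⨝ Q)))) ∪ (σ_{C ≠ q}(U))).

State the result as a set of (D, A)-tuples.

{(21, 11), (22, 6), (28, 38), (3, 6), (31, 33), (39, 26), (4, 21), (7, 38)}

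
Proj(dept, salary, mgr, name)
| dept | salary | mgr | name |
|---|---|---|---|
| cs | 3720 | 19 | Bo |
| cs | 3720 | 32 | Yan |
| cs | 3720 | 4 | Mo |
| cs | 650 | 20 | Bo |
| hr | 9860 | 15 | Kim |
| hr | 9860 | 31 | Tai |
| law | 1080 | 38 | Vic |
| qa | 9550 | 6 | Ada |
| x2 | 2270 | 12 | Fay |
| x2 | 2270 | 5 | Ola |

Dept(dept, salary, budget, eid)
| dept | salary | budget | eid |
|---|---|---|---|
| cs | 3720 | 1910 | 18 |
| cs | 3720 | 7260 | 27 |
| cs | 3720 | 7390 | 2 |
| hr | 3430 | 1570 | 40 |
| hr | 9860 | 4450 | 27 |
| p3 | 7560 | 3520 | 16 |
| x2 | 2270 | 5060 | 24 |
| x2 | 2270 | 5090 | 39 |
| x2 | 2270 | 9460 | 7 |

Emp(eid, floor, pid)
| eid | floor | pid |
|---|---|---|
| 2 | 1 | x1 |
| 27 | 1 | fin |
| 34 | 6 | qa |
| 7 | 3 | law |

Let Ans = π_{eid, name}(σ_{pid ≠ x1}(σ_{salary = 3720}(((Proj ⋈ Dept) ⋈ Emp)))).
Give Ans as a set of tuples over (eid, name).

{(27, Bo), (27, Mo), (27, Yan)}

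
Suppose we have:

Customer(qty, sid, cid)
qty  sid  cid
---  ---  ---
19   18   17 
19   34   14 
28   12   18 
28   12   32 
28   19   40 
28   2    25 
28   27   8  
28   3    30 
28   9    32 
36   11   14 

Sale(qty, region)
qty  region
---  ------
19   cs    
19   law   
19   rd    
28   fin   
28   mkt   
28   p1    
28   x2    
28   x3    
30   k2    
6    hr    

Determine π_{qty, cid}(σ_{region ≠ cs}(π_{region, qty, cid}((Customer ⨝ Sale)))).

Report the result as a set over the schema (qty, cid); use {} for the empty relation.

{(19, 14), (19, 17), (28, 18), (28, 25), (28, 30), (28, 32), (28, 40), (28, 8)}

Customer ⋈ Sale (natural join on qty): {(19, 18, 17, cs), (19, 18, 17, law), (19, 18, 17, rd), (19, 34, 14, cs), (19, 34, 14, law), (19, 34, 14, rd), (28, 12, 18, fin), (28, 12, 18, mkt), (28, 12, 18, p1), (28, 12, 18, x2), (28, 12, 18, x3), (28, 12, 32, fin), (28, 12, 32, mkt), (28, 12, 32, p1), (28, 12, 32, x2), (28, 12, 32, x3), (28, 19, 40, fin), (28, 19, 40, mkt), (28, 19, 40, p1), (28, 19, 40, x2), (28, 19, 40, x3), (28, 2, 25, fin), (28, 2, 25, mkt), (28, 2, 25, p1), (28, 2, 25, x2), (28, 2, 25, x3), (28, 27, 8, fin), (28, 27, 8, mkt), (28, 27, 8, p1), (28, 27, 8, x2), (28, 27, 8, x3), (28, 3, 30, fin), (28, 3, 30, mkt), (28, 3, 30, p1), (28, 3, 30, x2), (28, 3, 30, x3), (28, 9, 32, fin), (28, 9, 32, mkt), (28, 9, 32, p1), (28, 9, 32, x2), (28, 9, 32, x3)}
π_{region, qty, cid} gives {(cs, 19, 14), (cs, 19, 17), (fin, 28, 18), (fin, 28, 25), (fin, 28, 30), (fin, 28, 32), (fin, 28, 40), (fin, 28, 8), (law, 19, 14), (law, 19, 17), (mkt, 28, 18), (mkt, 28, 25), (mkt, 28, 30), (mkt, 28, 32), (mkt, 28, 40), (mkt, 28, 8), (p1, 28, 18), (p1, 28, 25), (p1, 28, 30), (p1, 28, 32), (p1, 28, 40), (p1, 28, 8), (rd, 19, 14), (rd, 19, 17), (x2, 28, 18), (x2, 28, 25), (x2, 28, 30), (x2, 28, 32), (x2, 28, 40), (x2, 28, 8), (x3, 28, 18), (x3, 28, 25), (x3, 28, 30), (x3, 28, 32), (x3, 28, 40), (x3, 28, 8)} (5 duplicate(s) eliminated).
Selection region ≠ cs: {(fin, 28, 18), (fin, 28, 25), (fin, 28, 30), (fin, 28, 32), (fin, 28, 40), (fin, 28, 8), (law, 19, 14), (law, 19, 17), (mkt, 28, 18), (mkt, 28, 25), (mkt, 28, 30), (mkt, 28, 32), (mkt, 28, 40), (mkt, 28, 8), (p1, 28, 18), (p1, 28, 25), (p1, 28, 30), (p1, 28, 32), (p1, 28, 40), (p1, 28, 8), (rd, 19, 14), (rd, 19, 17), (x2, 28, 18), (x2, 28, 25), (x2, 28, 30), (x2, 28, 32), (x2, 28, 40), (x2, 28, 8), (x3, 28, 18), (x3, 28, 25), (x3, 28, 30), (x3, 28, 32), (x3, 28, 40), (x3, 28, 8)}
π_{qty, cid} gives {(19, 14), (19, 17), (28, 18), (28, 25), (28, 30), (28, 32), (28, 40), (28, 8)} (26 duplicate(s) eliminated).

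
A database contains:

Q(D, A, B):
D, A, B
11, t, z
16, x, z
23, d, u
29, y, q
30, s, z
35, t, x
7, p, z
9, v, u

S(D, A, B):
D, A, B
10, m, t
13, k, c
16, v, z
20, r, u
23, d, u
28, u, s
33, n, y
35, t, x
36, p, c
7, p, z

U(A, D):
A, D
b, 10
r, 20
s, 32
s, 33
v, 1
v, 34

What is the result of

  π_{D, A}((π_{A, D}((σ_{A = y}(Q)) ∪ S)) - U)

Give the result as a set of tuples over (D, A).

{(10, m), (13, k), (16, v), (23, d), (28, u), (29, y), (33, n), (35, t), (36, p), (7, p)}

Apply σ_{A = y}; surviving tuples: {(29, y, q)}
Set union of the two operands is {(10, m, t), (13, k, c), (16, v, z), (20, r, u), (23, d, u), (28, u, s), (29, y, q), (33, n, y), (35, t, x), (36, p, c), (7, p, z)}.
π_{A, D} gives {(d, 23), (k, 13), (m, 10), (n, 33), (p, 36), (p, 7), (r, 20), (t, 35), (u, 28), (v, 16), (y, 29)}.
Set difference of the two operands is {(d, 23), (k, 13), (m, 10), (n, 33), (p, 36), (p, 7), (t, 35), (u, 28), (v, 16), (y, 29)}.
π_{D, A} gives {(10, m), (13, k), (16, v), (23, d), (28, u), (29, y), (33, n), (35, t), (36, p), (7, p)}.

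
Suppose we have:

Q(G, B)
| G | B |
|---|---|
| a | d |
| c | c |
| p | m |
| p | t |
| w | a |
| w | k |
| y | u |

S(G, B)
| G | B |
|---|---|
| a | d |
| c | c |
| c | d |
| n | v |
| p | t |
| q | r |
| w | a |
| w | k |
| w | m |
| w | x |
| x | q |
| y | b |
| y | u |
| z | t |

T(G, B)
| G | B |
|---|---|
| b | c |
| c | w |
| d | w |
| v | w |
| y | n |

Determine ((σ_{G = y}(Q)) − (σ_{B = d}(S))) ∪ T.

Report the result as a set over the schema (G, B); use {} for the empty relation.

σ[G = y]: keep tuples satisfying G = y → {(y, u)}
σ[B = d]: keep tuples satisfying B = d → {(a, d), (c, d)}
Difference: {(y, u)} with {(a, d), (c, d)} → {(y, u)}
Union: {(y, u)} with {(b, c), (c, w), (d, w), (v, w), (y, n)} → {(b, c), (c, w), (d, w), (v, w), (y, n), (y, u)}

{(b, c), (c, w), (d, w), (v, w), (y, n), (y, u)}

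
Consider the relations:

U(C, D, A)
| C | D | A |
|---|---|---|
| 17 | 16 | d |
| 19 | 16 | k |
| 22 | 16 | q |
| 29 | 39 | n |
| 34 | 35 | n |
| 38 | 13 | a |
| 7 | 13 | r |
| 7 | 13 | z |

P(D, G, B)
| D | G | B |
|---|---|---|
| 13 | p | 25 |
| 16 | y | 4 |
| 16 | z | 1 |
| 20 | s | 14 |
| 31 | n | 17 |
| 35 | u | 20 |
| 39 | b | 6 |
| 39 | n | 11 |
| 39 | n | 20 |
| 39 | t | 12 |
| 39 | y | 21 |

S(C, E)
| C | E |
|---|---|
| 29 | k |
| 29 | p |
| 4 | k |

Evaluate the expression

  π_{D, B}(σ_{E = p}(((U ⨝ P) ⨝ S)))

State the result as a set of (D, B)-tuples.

{(39, 11), (39, 12), (39, 20), (39, 21), (39, 6)}

Joining U and P on D yields {(17, 16, d, y, 4), (17, 16, d, z, 1), (19, 16, k, y, 4), (19, 16, k, z, 1), (22, 16, q, y, 4), (22, 16, q, z, 1), (29, 39, n, b, 6), (29, 39, n, n, 11), (29, 39, n, n, 20), (29, 39, n, t, 12), (29, 39, n, y, 21), (34, 35, n, u, 20), (38, 13, a, p, 25), (7, 13, r, p, 25), (7, 13, z, p, 25)}.
Joining (U ⨝ P) and S on C yields {(29, 39, n, b, 6, k), (29, 39, n, b, 6, p), (29, 39, n, n, 11, k), (29, 39, n, n, 11, p), (29, 39, n, n, 20, k), (29, 39, n, n, 20, p), (29, 39, n, t, 12, k), (29, 39, n, t, 12, p), (29, 39, n, y, 21, k), (29, 39, n, y, 21, p)}.
Filtering on E = p leaves {(29, 39, n, b, 6, p), (29, 39, n, n, 11, p), (29, 39, n, n, 20, p), (29, 39, n, t, 12, p), (29, 39, n, y, 21, p)}.
π[D, B]: project onto (D, B) → {(39, 11), (39, 12), (39, 20), (39, 21), (39, 6)}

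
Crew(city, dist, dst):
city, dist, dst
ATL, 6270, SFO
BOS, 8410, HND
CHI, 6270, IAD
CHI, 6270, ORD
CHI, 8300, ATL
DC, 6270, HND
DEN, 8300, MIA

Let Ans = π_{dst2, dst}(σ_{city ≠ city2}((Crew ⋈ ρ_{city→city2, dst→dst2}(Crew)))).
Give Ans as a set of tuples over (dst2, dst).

ρ[city→city2, dst→dst2]: schema becomes (city2, dist, dst2); tuples unchanged.
Natural join on dist: {(ATL, 6270, SFO, ATL, SFO), (ATL, 6270, SFO, CHI, IAD), (ATL, 6270, SFO, CHI, ORD), (ATL, 6270, SFO, DC, HND), (BOS, 8410, HND, BOS, HND), (CHI, 6270, IAD, ATL, SFO), (CHI, 6270, IAD, CHI, IAD), (CHI, 6270, IAD, CHI, ORD), (CHI, 6270, IAD, DC, HND), (CHI, 6270, ORD, ATL, SFO), (CHI, 6270, ORD, CHI, IAD), (CHI, 6270, ORD, CHI, ORD), (CHI, 6270, ORD, DC, HND), (CHI, 8300, ATL, CHI, ATL), (CHI, 8300, ATL, DEN, MIA), (DC, 6270, HND, ATL, SFO), (DC, 6270, HND, CHI, IAD), (DC, 6270, HND, CHI, ORD), (DC, 6270, HND, DC, HND), (DEN, 8300, MIA, CHI, ATL), (DEN, 8300, MIA, DEN, MIA)}
σ[city ≠ city2]: keep tuples satisfying city ≠ city2 → {(ATL, 6270, SFO, CHI, IAD), (ATL, 6270, SFO, CHI, ORD), (ATL, 6270, SFO, DC, HND), (CHI, 6270, IAD, ATL, SFO), (CHI, 6270, IAD, DC, HND), (CHI, 6270, ORD, ATL, SFO), (CHI, 6270, ORD, DC, HND), (CHI, 8300, ATL, DEN, MIA), (DC, 6270, HND, ATL, SFO), (DC, 6270, HND, CHI, IAD), (DC, 6270, HND, CHI, ORD), (DEN, 8300, MIA, CHI, ATL)}
π_{dst2, dst} gives {(ATL, MIA), (HND, IAD), (HND, ORD), (HND, SFO), (IAD, HND), (IAD, SFO), (MIA, ATL), (ORD, HND), (ORD, SFO), (SFO, HND), (SFO, IAD), (SFO, ORD)}.

{(ATL, MIA), (HND, IAD), (HND, ORD), (HND, SFO), (IAD, HND), (IAD, SFO), (MIA, ATL), (ORD, HND), (ORD, SFO), (SFO, HND), (SFO, IAD), (SFO, ORD)}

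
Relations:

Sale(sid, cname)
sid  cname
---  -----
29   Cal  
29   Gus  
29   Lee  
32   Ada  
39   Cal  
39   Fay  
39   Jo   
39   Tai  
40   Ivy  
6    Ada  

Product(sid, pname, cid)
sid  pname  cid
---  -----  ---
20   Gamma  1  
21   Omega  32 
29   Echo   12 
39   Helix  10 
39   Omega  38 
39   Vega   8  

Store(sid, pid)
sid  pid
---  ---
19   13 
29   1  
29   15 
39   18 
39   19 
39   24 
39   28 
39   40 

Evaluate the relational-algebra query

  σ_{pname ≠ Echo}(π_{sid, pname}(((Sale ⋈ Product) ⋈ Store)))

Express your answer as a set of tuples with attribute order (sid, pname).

{(39, Helix), (39, Omega), (39, Vega)}

Sale ⋈ Product (natural join on sid): {(29, Cal, Echo, 12), (29, Gus, Echo, 12), (29, Lee, Echo, 12), (39, Cal, Helix, 10), (39, Cal, Omega, 38), (39, Cal, Vega, 8), (39, Fay, Helix, 10), (39, Fay, Omega, 38), (39, Fay, Vega, 8), (39, Jo, Helix, 10), (39, Jo, Omega, 38), (39, Jo, Vega, 8), (39, Tai, Helix, 10), (39, Tai, Omega, 38), (39, Tai, Vega, 8)}
(Sale ⋈ Product) ⋈ Store (natural join on sid): {(29, Cal, Echo, 12, 1), (29, Cal, Echo, 12, 15), (29, Gus, Echo, 12, 1), (29, Gus, Echo, 12, 15), (29, Lee, Echo, 12, 1), (29, Lee, Echo, 12, 15), (39, Cal, Helix, 10, 18), (39, Cal, Helix, 10, 19), (39, Cal, Helix, 10, 24), (39, Cal, Helix, 10, 28), (39, Cal, Helix, 10, 40), (39, Cal, Omega, 38, 18), (39, Cal, Omega, 38, 19), (39, Cal, Omega, 38, 24), (39, Cal, Omega, 38, 28), (39, Cal, Omega, 38, 40), (39, Cal, Vega, 8, 18), (39, Cal, Vega, 8, 19), (39, Cal, Vega, 8, 24), (39, Cal, Vega, 8, 28), (39, Cal, Vega, 8, 40), (39, Fay, Helix, 10, 18), (39, Fay, Helix, 10, 19), (39, Fay, Helix, 10, 24), (39, Fay, Helix, 10, 28), (39, Fay, Helix, 10, 40), (39, Fay, Omega, 38, 18), (39, Fay, Omega, 38, 19), (39, Fay, Omega, 38, 24), (39, Fay, Omega, 38, 28), (39, Fay, Omega, 38, 40), (39, Fay, Vega, 8, 18), (39, Fay, Vega, 8, 19), (39, Fay, Vega, 8, 24), (39, Fay, Vega, 8, 28), (39, Fay, Vega, 8, 40), (39, Jo, Helix, 10, 18), (39, Jo, Helix, 10, 19), (39, Jo, Helix, 10, 24), (39, Jo, Helix, 10, 28), (39, Jo, Helix, 10, 40), (39, Jo, Omega, 38, 18), (39, Jo, Omega, 38, 19), (39, Jo, Omega, 38, 24), (39, Jo, Omega, 38, 28), (39, Jo, Omega, 38, 40), (39, Jo, Vega, 8, 18), (39, Jo, Vega, 8, 19), (39, Jo, Vega, 8, 24), (39, Jo, Vega, 8, 28), (39, Jo, Vega, 8, 40), (39, Tai, Helix, 10, 18), (39, Tai, Helix, 10, 19), (39, Tai, Helix, 10, 24), (39, Tai, Helix, 10, 28), (39, Tai, Helix, 10, 40), (39, Tai, Omega, 38, 18), (39, Tai, Omega, 38, 19), (39, Tai, Omega, 38, 24), (39, Tai, Omega, 38, 28), (39, Tai, Omega, 38, 40), (39, Tai, Vega, 8, 18), (39, Tai, Vega, 8, 19), (39, Tai, Vega, 8, 24), (39, Tai, Vega, 8, 28), (39, Tai, Vega, 8, 40)}
π_{sid, pname} gives {(29, Echo), (39, Helix), (39, Omega), (39, Vega)} (62 duplicate(s) eliminated).
σ[pname ≠ Echo]: keep tuples satisfying pname ≠ Echo → {(39, Helix), (39, Omega), (39, Vega)}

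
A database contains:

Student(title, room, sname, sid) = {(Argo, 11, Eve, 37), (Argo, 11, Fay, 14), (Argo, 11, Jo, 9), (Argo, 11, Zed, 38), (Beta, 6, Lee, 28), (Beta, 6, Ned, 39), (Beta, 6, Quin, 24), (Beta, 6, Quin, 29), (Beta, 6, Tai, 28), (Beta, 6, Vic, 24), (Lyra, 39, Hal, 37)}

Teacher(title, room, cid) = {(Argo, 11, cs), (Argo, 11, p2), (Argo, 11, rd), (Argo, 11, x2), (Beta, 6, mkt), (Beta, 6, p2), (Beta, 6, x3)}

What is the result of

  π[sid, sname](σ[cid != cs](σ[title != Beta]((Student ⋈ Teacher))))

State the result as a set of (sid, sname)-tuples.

{(14, Fay), (37, Eve), (38, Zed), (9, Jo)}

Natural join on title, room: {(Argo, 11, Eve, 37, cs), (Argo, 11, Eve, 37, p2), (Argo, 11, Eve, 37, rd), (Argo, 11, Eve, 37, x2), (Argo, 11, Fay, 14, cs), (Argo, 11, Fay, 14, p2), (Argo, 11, Fay, 14, rd), (Argo, 11, Fay, 14, x2), (Argo, 11, Jo, 9, cs), (Argo, 11, Jo, 9, p2), (Argo, 11, Jo, 9, rd), (Argo, 11, Jo, 9, x2), (Argo, 11, Zed, 38, cs), (Argo, 11, Zed, 38, p2), (Argo, 11, Zed, 38, rd), (Argo, 11, Zed, 38, x2), (Beta, 6, Lee, 28, mkt), (Beta, 6, Lee, 28, p2), (Beta, 6, Lee, 28, x3), (Beta, 6, Ned, 39, mkt), (Beta, 6, Ned, 39, p2), (Beta, 6, Ned, 39, x3), (Beta, 6, Quin, 24, mkt), (Beta, 6, Quin, 24, p2), (Beta, 6, Quin, 24, x3), (Beta, 6, Quin, 29, mkt), (Beta, 6, Quin, 29, p2), (Beta, 6, Quin, 29, x3), (Beta, 6, Tai, 28, mkt), (Beta, 6, Tai, 28, p2), (Beta, 6, Tai, 28, x3), (Beta, 6, Vic, 24, mkt), (Beta, 6, Vic, 24, p2), (Beta, 6, Vic, 24, x3)}
Filtering on title != Beta leaves {(Argo, 11, Eve, 37, cs), (Argo, 11, Eve, 37, p2), (Argo, 11, Eve, 37, rd), (Argo, 11, Eve, 37, x2), (Argo, 11, Fay, 14, cs), (Argo, 11, Fay, 14, p2), (Argo, 11, Fay, 14, rd), (Argo, 11, Fay, 14, x2), (Argo, 11, Jo, 9, cs), (Argo, 11, Jo, 9, p2), (Argo, 11, Jo, 9, rd), (Argo, 11, Jo, 9, x2), (Argo, 11, Zed, 38, cs), (Argo, 11, Zed, 38, p2), (Argo, 11, Zed, 38, rd), (Argo, 11, Zed, 38, x2)}.
Filtering on cid != cs leaves {(Argo, 11, Eve, 37, p2), (Argo, 11, Eve, 37, rd), (Argo, 11, Eve, 37, x2), (Argo, 11, Fay, 14, p2), (Argo, 11, Fay, 14, rd), (Argo, 11, Fay, 14, x2), (Argo, 11, Jo, 9, p2), (Argo, 11, Jo, 9, rd), (Argo, 11, Jo, 9, x2), (Argo, 11, Zed, 38, p2), (Argo, 11, Zed, 38, rd), (Argo, 11, Zed, 38, x2)}.
Projecting to sid, sname (8 duplicate(s) eliminated): {(14, Fay), (37, Eve), (38, Zed), (9, Jo)}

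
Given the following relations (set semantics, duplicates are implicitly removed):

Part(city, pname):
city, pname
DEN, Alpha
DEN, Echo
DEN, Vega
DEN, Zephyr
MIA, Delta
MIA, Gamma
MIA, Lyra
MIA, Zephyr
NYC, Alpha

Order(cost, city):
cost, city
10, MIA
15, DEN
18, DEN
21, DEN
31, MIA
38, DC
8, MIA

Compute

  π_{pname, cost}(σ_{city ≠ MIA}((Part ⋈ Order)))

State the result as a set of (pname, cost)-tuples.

{(Alpha, 15), (Alpha, 18), (Alpha, 21), (Echo, 15), (Echo, 18), (Echo, 21), (Vega, 15), (Vega, 18), (Vega, 21), (Zephyr, 15), (Zephyr, 18), (Zephyr, 21)}

Joining Part and Order on city yields {(DEN, Alpha, 15), (DEN, Alpha, 18), (DEN, Alpha, 21), (DEN, Echo, 15), (DEN, Echo, 18), (DEN, Echo, 21), (DEN, Vega, 15), (DEN, Vega, 18), (DEN, Vega, 21), (DEN, Zephyr, 15), (DEN, Zephyr, 18), (DEN, Zephyr, 21), (MIA, Delta, 10), (MIA, Delta, 31), (MIA, Delta, 8), (MIA, Gamma, 10), (MIA, Gamma, 31), (MIA, Gamma, 8), (MIA, Lyra, 10), (MIA, Lyra, 31), (MIA, Lyra, 8), (MIA, Zephyr, 10), (MIA, Zephyr, 31), (MIA, Zephyr, 8)}.
Apply σ_{city ≠ MIA}; surviving tuples: {(DEN, Alpha, 15), (DEN, Alpha, 18), (DEN, Alpha, 21), (DEN, Echo, 15), (DEN, Echo, 18), (DEN, Echo, 21), (DEN, Vega, 15), (DEN, Vega, 18), (DEN, Vega, 21), (DEN, Zephyr, 15), (DEN, Zephyr, 18), (DEN, Zephyr, 21)}
Keep only column(s) pname, cost: {(Alpha, 15), (Alpha, 18), (Alpha, 21), (Echo, 15), (Echo, 18), (Echo, 21), (Vega, 15), (Vega, 18), (Vega, 21), (Zephyr, 15), (Zephyr, 18), (Zephyr, 21)}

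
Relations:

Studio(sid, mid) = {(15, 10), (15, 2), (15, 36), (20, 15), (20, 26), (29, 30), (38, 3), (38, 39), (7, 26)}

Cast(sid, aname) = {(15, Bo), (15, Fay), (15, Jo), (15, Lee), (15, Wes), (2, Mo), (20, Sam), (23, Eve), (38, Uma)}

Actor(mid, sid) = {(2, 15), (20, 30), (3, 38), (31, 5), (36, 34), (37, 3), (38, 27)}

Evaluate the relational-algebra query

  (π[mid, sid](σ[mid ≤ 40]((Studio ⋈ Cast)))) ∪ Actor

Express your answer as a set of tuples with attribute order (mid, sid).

Natural join on sid: {(15, 10, Bo), (15, 10, Fay), (15, 10, Jo), (15, 10, Lee), (15, 10, Wes), (15, 2, Bo), (15, 2, Fay), (15, 2, Jo), (15, 2, Lee), (15, 2, Wes), (15, 36, Bo), (15, 36, Fay), (15, 36, Jo), (15, 36, Lee), (15, 36, Wes), (20, 15, Sam), (20, 26, Sam), (38, 3, Uma), (38, 39, Uma)}
Selection mid ≤ 40: {(15, 10, Bo), (15, 10, Fay), (15, 10, Jo), (15, 10, Lee), (15, 10, Wes), (15, 2, Bo), (15, 2, Fay), (15, 2, Jo), (15, 2, Lee), (15, 2, Wes), (15, 36, Bo), (15, 36, Fay), (15, 36, Jo), (15, 36, Lee), (15, 36, Wes), (20, 15, Sam), (20, 26, Sam), (38, 3, Uma), (38, 39, Uma)}
π_{mid, sid} gives {(10, 15), (15, 20), (2, 15), (26, 20), (3, 38), (36, 15), (39, 38)} (12 duplicate(s) eliminated).
Set union of the two operands is {(10, 15), (15, 20), (2, 15), (20, 30), (26, 20), (3, 38), (31, 5), (36, 15), (36, 34), (37, 3), (38, 27), (39, 38)}.

{(10, 15), (15, 20), (2, 15), (20, 30), (26, 20), (3, 38), (31, 5), (36, 15), (36, 34), (37, 3), (38, 27), (39, 38)}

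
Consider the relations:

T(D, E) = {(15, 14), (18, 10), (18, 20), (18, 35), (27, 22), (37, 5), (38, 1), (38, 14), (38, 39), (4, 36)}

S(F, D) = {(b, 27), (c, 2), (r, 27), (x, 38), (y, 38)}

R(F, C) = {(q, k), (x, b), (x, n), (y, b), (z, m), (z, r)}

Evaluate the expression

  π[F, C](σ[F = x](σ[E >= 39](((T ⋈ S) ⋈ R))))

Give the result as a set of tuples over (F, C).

Natural join on D: {(27, 22, b), (27, 22, r), (38, 1, x), (38, 1, y), (38, 14, x), (38, 14, y), (38, 39, x), (38, 39, y)}
Natural join on F: {(38, 1, x, b), (38, 1, x, n), (38, 1, y, b), (38, 14, x, b), (38, 14, x, n), (38, 14, y, b), (38, 39, x, b), (38, 39, x, n), (38, 39, y, b)}
σ[E >= 39]: keep tuples satisfying E >= 39 → {(38, 39, x, b), (38, 39, x, n), (38, 39, y, b)}
σ[F = x]: keep tuples satisfying F = x → {(38, 39, x, b), (38, 39, x, n)}
π_{F, C} gives {(x, b), (x, n)}.

{(x, b), (x, n)}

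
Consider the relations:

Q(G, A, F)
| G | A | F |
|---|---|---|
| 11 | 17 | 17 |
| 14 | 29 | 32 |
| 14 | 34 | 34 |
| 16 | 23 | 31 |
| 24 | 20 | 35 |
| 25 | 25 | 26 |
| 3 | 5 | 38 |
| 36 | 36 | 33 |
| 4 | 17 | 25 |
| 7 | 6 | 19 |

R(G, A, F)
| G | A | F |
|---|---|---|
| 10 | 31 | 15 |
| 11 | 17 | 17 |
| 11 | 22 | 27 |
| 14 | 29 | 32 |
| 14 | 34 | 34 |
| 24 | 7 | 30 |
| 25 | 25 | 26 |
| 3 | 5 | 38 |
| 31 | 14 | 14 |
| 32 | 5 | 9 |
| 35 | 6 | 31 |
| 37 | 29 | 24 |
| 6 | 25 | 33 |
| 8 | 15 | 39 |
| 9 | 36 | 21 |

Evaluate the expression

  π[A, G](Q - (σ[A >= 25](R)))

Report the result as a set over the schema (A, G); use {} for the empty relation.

{(17, 11), (17, 4), (20, 24), (23, 16), (36, 36), (5, 3), (6, 7)}

σ[A >= 25]: keep tuples satisfying A >= 25 → {(10, 31, 15), (14, 29, 32), (14, 34, 34), (25, 25, 26), (37, 29, 24), (6, 25, 33), (9, 36, 21)}
Set difference of the two operands is {(11, 17, 17), (16, 23, 31), (24, 20, 35), (3, 5, 38), (36, 36, 33), (4, 17, 25), (7, 6, 19)}.
Projecting to A, G: {(17, 11), (17, 4), (20, 24), (23, 16), (36, 36), (5, 3), (6, 7)}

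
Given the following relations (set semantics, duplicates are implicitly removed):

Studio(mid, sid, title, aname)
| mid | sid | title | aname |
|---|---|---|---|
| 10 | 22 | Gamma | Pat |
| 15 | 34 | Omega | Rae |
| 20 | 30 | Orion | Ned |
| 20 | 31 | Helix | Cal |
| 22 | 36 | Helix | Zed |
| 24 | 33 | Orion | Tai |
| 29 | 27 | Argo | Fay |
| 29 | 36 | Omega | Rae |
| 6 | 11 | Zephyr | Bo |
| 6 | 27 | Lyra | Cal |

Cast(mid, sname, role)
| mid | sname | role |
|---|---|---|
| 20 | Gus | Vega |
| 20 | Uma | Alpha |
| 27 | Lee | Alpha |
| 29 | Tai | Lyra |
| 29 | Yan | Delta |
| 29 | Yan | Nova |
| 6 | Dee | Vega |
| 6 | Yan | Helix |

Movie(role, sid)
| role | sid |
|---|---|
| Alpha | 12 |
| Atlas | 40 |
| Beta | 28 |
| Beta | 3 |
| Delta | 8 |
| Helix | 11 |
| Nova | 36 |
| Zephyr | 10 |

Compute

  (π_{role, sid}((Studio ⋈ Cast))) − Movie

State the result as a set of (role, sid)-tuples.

Natural join on mid: {(20, 30, Orion, Ned, Gus, Vega), (20, 30, Orion, Ned, Uma, Alpha), (20, 31, Helix, Cal, Gus, Vega), (20, 31, Helix, Cal, Uma, Alpha), (29, 27, Argo, Fay, Tai, Lyra), (29, 27, Argo, Fay, Yan, Delta), (29, 27, Argo, Fay, Yan, Nova), (29, 36, Omega, Rae, Tai, Lyra), (29, 36, Omega, Rae, Yan, Delta), (29, 36, Omega, Rae, Yan, Nova), (6, 11, Zephyr, Bo, Dee, Vega), (6, 11, Zephyr, Bo, Yan, Helix), (6, 27, Lyra, Cal, Dee, Vega), (6, 27, Lyra, Cal, Yan, Helix)}
Keep only column(s) role, sid: {(Alpha, 30), (Alpha, 31), (Delta, 27), (Delta, 36), (Helix, 11), (Helix, 27), (Lyra, 27), (Lyra, 36), (Nova, 27), (Nova, 36), (Vega, 11), (Vega, 27), (Vega, 30), (Vega, 31)}
Difference: {(Alpha, 30), (Alpha, 31), (Delta, 27), (Delta, 36), (Helix, 11), (Helix, 27), (Lyra, 27), (Lyra, 36), (Nova, 27), (Nova, 36), (Vega, 11), (Vega, 27), (Vega, 30), (Vega, 31)} with {(Alpha, 12), (Atlas, 40), (Beta, 28), (Beta, 3), (Delta, 8), (Helix, 11), (Nova, 36), (Zephyr, 10)} → {(Alpha, 30), (Alpha, 31), (Delta, 27), (Delta, 36), (Helix, 27), (Lyra, 27), (Lyra, 36), (Nova, 27), (Vega, 11), (Vega, 27), (Vega, 30), (Vega, 31)}

{(Alpha, 30), (Alpha, 31), (Delta, 27), (Delta, 36), (Helix, 27), (Lyra, 27), (Lyra, 36), (Nova, 27), (Vega, 11), (Vega, 27), (Vega, 30), (Vega, 31)}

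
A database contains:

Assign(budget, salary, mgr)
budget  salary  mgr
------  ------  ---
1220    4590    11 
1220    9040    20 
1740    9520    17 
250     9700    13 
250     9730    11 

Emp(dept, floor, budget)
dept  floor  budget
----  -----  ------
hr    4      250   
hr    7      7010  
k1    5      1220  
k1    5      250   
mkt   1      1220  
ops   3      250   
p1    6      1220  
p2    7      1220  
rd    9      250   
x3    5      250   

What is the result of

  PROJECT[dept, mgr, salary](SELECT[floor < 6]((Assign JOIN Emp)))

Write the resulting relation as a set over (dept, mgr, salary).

{(hr, 11, 9730), (hr, 13, 9700), (k1, 11, 4590), (k1, 11, 9730), (k1, 13, 9700), (k1, 20, 9040), (mkt, 11, 4590), (mkt, 20, 9040), (ops, 11, 9730), (ops, 13, 9700), (x3, 11, 9730), (x3, 13, 9700)}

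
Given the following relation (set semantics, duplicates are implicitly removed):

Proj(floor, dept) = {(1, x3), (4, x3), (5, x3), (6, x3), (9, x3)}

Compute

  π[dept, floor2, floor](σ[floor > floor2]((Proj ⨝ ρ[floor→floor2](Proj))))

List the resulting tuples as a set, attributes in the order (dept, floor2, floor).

ρ[floor→floor2]: schema becomes (floor2, dept); tuples unchanged.
Proj ⋈ ρ[floor→floor2](Proj) (natural join on dept): {(1, x3, 1), (1, x3, 4), (1, x3, 5), (1, x3, 6), (1, x3, 9), (4, x3, 1), (4, x3, 4), (4, x3, 5), (4, x3, 6), (4, x3, 9), (5, x3, 1), (5, x3, 4), (5, x3, 5), (5, x3, 6), (5, x3, 9), (6, x3, 1), (6, x3, 4), (6, x3, 5), (6, x3, 6), (6, x3, 9), (9, x3, 1), (9, x3, 4), (9, x3, 5), (9, x3, 6), (9, x3, 9)}
Filtering on floor > floor2 leaves {(4, x3, 1), (5, x3, 1), (5, x3, 4), (6, x3, 1), (6, x3, 4), (6, x3, 5), (9, x3, 1), (9, x3, 4), (9, x3, 5), (9, x3, 6)}.
Projecting to dept, floor2, floor: {(x3, 1, 4), (x3, 1, 5), (x3, 1, 6), (x3, 1, 9), (x3, 4, 5), (x3, 4, 6), (x3, 4, 9), (x3, 5, 6), (x3, 5, 9), (x3, 6, 9)}

{(x3, 1, 4), (x3, 1, 5), (x3, 1, 6), (x3, 1, 9), (x3, 4, 5), (x3, 4, 6), (x3, 4, 9), (x3, 5, 6), (x3, 5, 9), (x3, 6, 9)}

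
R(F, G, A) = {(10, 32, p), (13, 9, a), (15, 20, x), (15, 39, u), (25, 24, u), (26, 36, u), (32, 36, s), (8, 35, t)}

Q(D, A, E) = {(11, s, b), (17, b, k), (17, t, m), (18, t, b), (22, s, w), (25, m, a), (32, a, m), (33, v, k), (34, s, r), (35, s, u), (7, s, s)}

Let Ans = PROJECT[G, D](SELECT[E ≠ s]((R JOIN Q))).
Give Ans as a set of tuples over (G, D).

{(35, 17), (35, 18), (36, 11), (36, 22), (36, 34), (36, 35), (9, 32)}

Natural join on A: {(13, 9, a, 32, m), (32, 36, s, 11, b), (32, 36, s, 22, w), (32, 36, s, 34, r), (32, 36, s, 35, u), (32, 36, s, 7, s), (8, 35, t, 17, m), (8, 35, t, 18, b)}
σ[E ≠ s]: keep tuples satisfying E ≠ s → {(13, 9, a, 32, m), (32, 36, s, 11, b), (32, 36, s, 22, w), (32, 36, s, 34, r), (32, 36, s, 35, u), (8, 35, t, 17, m), (8, 35, t, 18, b)}
π_{G, D} gives {(35, 17), (35, 18), (36, 11), (36, 22), (36, 34), (36, 35), (9, 32)}.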